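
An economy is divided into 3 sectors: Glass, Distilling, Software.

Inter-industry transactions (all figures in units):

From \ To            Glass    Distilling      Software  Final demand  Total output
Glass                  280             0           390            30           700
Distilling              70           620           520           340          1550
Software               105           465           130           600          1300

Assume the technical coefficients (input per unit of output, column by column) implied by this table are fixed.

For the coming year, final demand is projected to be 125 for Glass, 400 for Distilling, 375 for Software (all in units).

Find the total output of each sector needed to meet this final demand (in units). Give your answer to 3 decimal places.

x_1 = 722.222, x_2 = 1472.222, x_3 = 1027.778

Technical coefficients a_ij = z_ij / X_j:
  a_11 = 280/700 = 0.40, a_21 = 70/700 = 0.10, a_31 = 105/700 = 0.15
  a_12 = 0/1550 = 0.00, a_22 = 620/1550 = 0.40, a_32 = 465/1550 = 0.30
  a_13 = 390/1300 = 0.30, a_23 = 520/1300 = 0.40, a_33 = 130/1300 = 0.10
I − A =
  [   0.60     0.00    -0.30]
  [  -0.10     0.60    -0.40]
  [  -0.15    -0.30     0.90]
Cofactors of I−A, C_ij = (−1)^(i+j)·(minor ij) (rows/columns in the sector order above):
  C_11 = (0.60)(0.90) − (-0.40)(-0.30) = 0.4200
  C_12 = −[(-0.10)(0.90) − (-0.40)(-0.15)] = 0.1500
  C_13 = (-0.10)(-0.30) − (0.60)(-0.15) = 0.1200
  C_21 = −[(0.00)(0.90) − (-0.30)(-0.30)] = 0.0900
  C_22 = (0.60)(0.90) − (-0.30)(-0.15) = 0.4950
  C_23 = −[(0.60)(-0.30) − (0.00)(-0.15)] = 0.1800
  C_31 = (0.00)(-0.40) − (-0.30)(0.60) = 0.1800
  C_32 = −[(0.60)(-0.40) − (-0.30)(-0.10)] = 0.2700
  C_33 = (0.60)(0.60) − (0.00)(-0.10) = 0.3600
det(I−A) = Σ_j (I−A)_1j·C_1j = (0.60)(0.4200) + (0.00)(0.1500) + (-0.30)(0.1200) = 0.2160
adj(I−A) = Cᵀ =
  [ 0.4200   0.0900   0.1800]
  [ 0.1500   0.4950   0.2700]
  [ 0.1200   0.1800   0.3600]
(I − A)⁻¹ = adj(I−A) / det(I−A) ≈
  [   1.9444     0.4167     0.8333]
  [   0.6944     2.2917     1.2500]
  [   0.5556     0.8333     1.6667]
x = (I − A)⁻¹ d = adj(I−A)·d / det(I−A), with det(I−A) = 0.2160:
  x_1 = (0.4200·125 + 0.0900·400 + 0.1800·375) / 0.2160 = 156.00 / 0.2160 ≈ 722.222
  x_2 = (0.1500·125 + 0.4950·400 + 0.2700·375) / 0.2160 = 318.00 / 0.2160 ≈ 1472.222
  x_3 = (0.1200·125 + 0.1800·400 + 0.3600·375) / 0.2160 = 222.00 / 0.2160 ≈ 1027.778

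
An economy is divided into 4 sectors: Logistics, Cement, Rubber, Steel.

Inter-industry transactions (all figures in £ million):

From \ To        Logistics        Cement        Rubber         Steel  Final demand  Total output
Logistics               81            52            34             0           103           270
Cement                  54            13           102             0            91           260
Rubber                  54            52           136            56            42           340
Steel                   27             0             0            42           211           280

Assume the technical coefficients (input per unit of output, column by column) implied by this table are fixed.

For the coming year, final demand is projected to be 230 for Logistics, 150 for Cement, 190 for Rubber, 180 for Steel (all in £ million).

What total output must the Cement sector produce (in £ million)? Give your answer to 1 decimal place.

x_C = 530.4

Technical coefficients a_ij = z_ij / X_j:
  a_LL = 81/270 = 0.30, a_CL = 54/270 = 0.20, a_RL = 54/270 = 0.20, a_SL = 27/270 = 0.10
  a_LC = 52/260 = 0.20, a_CC = 13/260 = 0.05, a_RC = 52/260 = 0.20, a_SC = 0/260 = 0.00
  a_LR = 34/340 = 0.10, a_CR = 102/340 = 0.30, a_RR = 136/340 = 0.40, a_SR = 0/340 = 0.00
  a_LS = 0/280 = 0.00, a_CS = 0/280 = 0.00, a_RS = 56/280 = 0.20, a_SS = 42/280 = 0.15
I − A =
  [   0.70    -0.20    -0.10     0.00]
  [  -0.20     0.95    -0.30     0.00]
  [  -0.20    -0.20     0.60    -0.20]
  [  -0.10     0.00     0.00     0.85]
Compute the cofactors C_ij = (−1)^(i+j)·(3×3 minor ij) of I−A; the adjugate is their transpose:
adj(I−A) = Cᵀ =
  [ 0.43350   0.11900   0.13175   0.03100]
  [ 0.15900   0.33800   0.19550   0.04600]
  [ 0.21450   0.15700   0.53125   0.12500]
  [ 0.05100   0.01400   0.01550   0.29800]
det(I−A) = Σ_j (I−A)_1j·C_1j = (0.70)(0.43350) + (-0.20)(0.15900) + (-0.10)(0.21450) + (0.00)(0.05100) = 0.2502
(I − A)⁻¹ = adj(I−A) / det(I−A) ≈
  [   1.7326     0.4756     0.5266     0.1239]
  [   0.6355     1.3509     0.7814     0.1839]
  [   0.8573     0.6275     2.1233     0.4996]
  [   0.2038     0.0560     0.0620     1.1910]
x = (I − A)⁻¹ d = adj(I−A)·d / det(I−A), with det(I−A) = 0.2502:
  x_L = (0.43350·230 + 0.11900·150 + 0.13175·190 + 0.03100·180) / 0.2502 = 148.1675 / 0.2502 ≈ 592.2
  x_C = (0.15900·230 + 0.33800·150 + 0.19550·190 + 0.04600·180) / 0.2502 = 132.695 / 0.2502 ≈ 530.4
  x_R = (0.21450·230 + 0.15700·150 + 0.53125·190 + 0.12500·180) / 0.2502 = 196.3225 / 0.2502 ≈ 784.7
  x_S = (0.05100·230 + 0.01400·150 + 0.01550·190 + 0.29800·180) / 0.2502 = 70.415 / 0.2502 ≈ 281.4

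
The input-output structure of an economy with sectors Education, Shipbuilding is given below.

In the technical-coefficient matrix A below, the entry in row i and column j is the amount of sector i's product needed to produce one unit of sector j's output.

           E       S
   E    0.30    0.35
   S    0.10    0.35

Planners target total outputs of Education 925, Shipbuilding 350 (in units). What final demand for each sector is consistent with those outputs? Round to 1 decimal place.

I − A =
  [   0.70    -0.35]
  [  -0.10     0.65]
d = (I − A) x:
  d_E = (+0.70)·925 + (-0.35)·350 = 525.0
  d_S = (-0.10)·925 + (+0.65)·350 = 135.0

d_E = 525.0, d_S = 135.0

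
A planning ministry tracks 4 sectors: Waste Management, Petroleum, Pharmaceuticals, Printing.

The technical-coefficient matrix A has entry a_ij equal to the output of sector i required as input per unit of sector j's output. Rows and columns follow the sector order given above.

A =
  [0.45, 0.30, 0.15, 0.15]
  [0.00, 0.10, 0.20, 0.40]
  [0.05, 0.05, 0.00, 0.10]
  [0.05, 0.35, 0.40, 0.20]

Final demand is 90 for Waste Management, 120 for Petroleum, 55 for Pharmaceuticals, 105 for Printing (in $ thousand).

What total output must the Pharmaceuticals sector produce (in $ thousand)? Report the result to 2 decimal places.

x_3 = 132.42

I − A =
  [   0.55    -0.30    -0.15    -0.15]
  [   0.00     0.90    -0.20    -0.40]
  [  -0.05    -0.05     1.00    -0.10]
  [  -0.05    -0.35    -0.40     0.80]
Compute the cofactors C_ij = (−1)^(i+j)·(3×3 minor ij) of I−A; the adjugate is their transpose:
adj(I−A) = Cᵀ =
  [ 0.52100   0.29475   0.24750   0.27600]
  [ 0.03700   0.40075   0.17750   0.22950]
  [ 0.03450   0.05700   0.30625   0.07325]
  [ 0.06600   0.22225   0.24625   0.47975]
det(I−A) = Σ_j (I−A)_1j·C_1j = (0.55)(0.52100) + (-0.30)(0.03700) + (-0.15)(0.03450) + (-0.15)(0.06600) = 0.260375
(I − A)⁻¹ = adj(I−A) / det(I−A) ≈
  [   2.0010     1.1320     0.9506     1.0600]
  [   0.1421     1.5391     0.6817     0.8814]
  [   0.1325     0.2189     1.1762     0.2813]
  [   0.2535     0.8536     0.9458     1.8425]
x = (I − A)⁻¹ d = adj(I−A)·d / det(I−A), with det(I−A) = 0.260375:
  x_1 = (0.52100·90 + 0.29475·120 + 0.24750·55 + 0.27600·105) / 0.260375 = 124.8525 / 0.260375 ≈ 479.51
  x_2 = (0.03700·90 + 0.40075·120 + 0.17750·55 + 0.22950·105) / 0.260375 = 85.28 / 0.260375 ≈ 327.53
  x_3 = (0.03450·90 + 0.05700·120 + 0.30625·55 + 0.07325·105) / 0.260375 = 34.48 / 0.260375 ≈ 132.42
  x_4 = (0.06600·90 + 0.22225·120 + 0.24625·55 + 0.47975·105) / 0.260375 = 96.5275 / 0.260375 ≈ 370.72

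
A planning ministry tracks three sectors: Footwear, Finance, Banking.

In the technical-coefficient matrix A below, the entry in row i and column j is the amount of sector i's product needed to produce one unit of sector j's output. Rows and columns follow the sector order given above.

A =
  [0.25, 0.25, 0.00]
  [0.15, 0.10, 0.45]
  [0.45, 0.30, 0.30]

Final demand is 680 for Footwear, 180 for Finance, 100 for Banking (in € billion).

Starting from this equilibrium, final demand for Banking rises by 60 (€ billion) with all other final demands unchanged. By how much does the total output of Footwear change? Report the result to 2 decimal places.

Δx_1 = 22.93

I − A =
  [   0.75    -0.25     0.00]
  [  -0.15     0.90    -0.45]
  [  -0.45    -0.30     0.70]
Cofactors of I−A, C_ij = (−1)^(i+j)·(minor ij) (rows/columns in the sector order above):
  C_11 = (0.90)(0.70) − (-0.45)(-0.30) = 0.4950
  C_12 = −[(-0.15)(0.70) − (-0.45)(-0.45)] = 0.3075
  C_13 = (-0.15)(-0.30) − (0.90)(-0.45) = 0.4500
  C_21 = −[(-0.25)(0.70) − (0.00)(-0.30)] = 0.1750
  C_22 = (0.75)(0.70) − (0.00)(-0.45) = 0.5250
  C_23 = −[(0.75)(-0.30) − (-0.25)(-0.45)] = 0.3375
  C_31 = (-0.25)(-0.45) − (0.00)(0.90) = 0.1125
  C_32 = −[(0.75)(-0.45) − (0.00)(-0.15)] = 0.3375
  C_33 = (0.75)(0.90) − (-0.25)(-0.15) = 0.6375
det(I−A) = Σ_j (I−A)_1j·C_1j = (0.75)(0.4950) + (-0.25)(0.3075) + (0.00)(0.4500) = 0.294375
adj(I−A) = Cᵀ =
  [ 0.4950   0.1750   0.1125]
  [ 0.3075   0.5250   0.3375]
  [ 0.4500   0.3375   0.6375]
(I − A)⁻¹ = adj(I−A) / det(I−A) ≈
  [   1.6815     0.5945     0.3822]
  [   1.0446     1.7834     1.1465]
  [   1.5287     1.1465     2.1656]
Δx = (I − A)⁻¹ Δd with Δd having +60 in the Banking component and 0 elsewhere.
So Δx_1 = L_13 · (+60), where L_13 = adj(I−A)_13 / det(I−A) = 0.1125 / 0.294375.
Δx_1 = 0.1125 × (+60) / 0.294375 = 6.75 / 0.294375 ≈ 22.93.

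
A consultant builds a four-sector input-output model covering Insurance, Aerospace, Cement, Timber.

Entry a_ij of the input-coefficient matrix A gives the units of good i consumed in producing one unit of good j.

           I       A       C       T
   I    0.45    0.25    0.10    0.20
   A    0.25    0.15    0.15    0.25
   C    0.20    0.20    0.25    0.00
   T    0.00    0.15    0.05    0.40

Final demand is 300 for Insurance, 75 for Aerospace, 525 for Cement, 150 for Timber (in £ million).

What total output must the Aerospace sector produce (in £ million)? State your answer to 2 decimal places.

I − A =
  [   0.55    -0.25    -0.10    -0.20]
  [  -0.25     0.85    -0.15    -0.25]
  [  -0.20    -0.20     0.75     0.00]
  [   0.00    -0.15    -0.05     0.60]
Compute the cofactors C_ij = (−1)^(i+j)·(3×3 minor ij) of I−A; the adjugate is their transpose:
adj(I−A) = Cᵀ =
  [ 0.333875   0.149000   0.085875   0.173375]
  [ 0.133000   0.233500   0.073875   0.141625]
  [ 0.124500   0.102000   0.214875   0.084000]
  [ 0.043625   0.066875   0.036375   0.257750]
det(I−A) = Σ_j (I−A)_1j·C_1j = (0.55)(0.333875) + (-0.25)(0.133000) + (-0.10)(0.124500) + (-0.20)(0.043625) = 0.12920625
(I − A)⁻¹ = adj(I−A) / det(I−A) ≈
  [   2.5840     1.1532     0.6646     1.3418]
  [   1.0294     1.8072     0.5718     1.0961]
  [   0.9636     0.7894     1.6630     0.6501]
  [   0.3376     0.5176     0.2815     1.9949]
x = (I − A)⁻¹ d = adj(I−A)·d / det(I−A), with det(I−A) = 0.12920625:
  x_I = (0.333875·300 + 0.149000·75 + 0.085875·525 + 0.173375·150) / 0.12920625 = 182.428125 / 0.12920625 ≈ 1411.91
  x_A = (0.133000·300 + 0.233500·75 + 0.073875·525 + 0.141625·150) / 0.12920625 = 117.440625 / 0.12920625 ≈ 908.94
  x_C = (0.124500·300 + 0.102000·75 + 0.214875·525 + 0.084000·150) / 0.12920625 = 170.409375 / 0.12920625 ≈ 1318.89
  x_T = (0.043625·300 + 0.066875·75 + 0.036375·525 + 0.257750·150) / 0.12920625 = 75.8625 / 0.12920625 ≈ 587.14

x_A = 908.94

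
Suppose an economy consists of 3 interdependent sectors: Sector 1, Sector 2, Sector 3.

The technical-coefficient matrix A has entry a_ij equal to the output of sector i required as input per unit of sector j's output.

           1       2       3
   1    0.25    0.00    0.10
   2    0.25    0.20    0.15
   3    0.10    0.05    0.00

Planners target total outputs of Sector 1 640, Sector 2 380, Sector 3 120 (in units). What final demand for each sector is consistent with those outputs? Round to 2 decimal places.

d_1 = 468.00, d_2 = 126.00, d_3 = 37.00

I − A =
  [   0.75     0.00    -0.10]
  [  -0.25     0.80    -0.15]
  [  -0.10    -0.05     1.00]
d = (I − A) x:
  d_1 = (+0.75)·640 + (+0.00)·380 + (-0.10)·120 = 468.00
  d_2 = (-0.25)·640 + (+0.80)·380 + (-0.15)·120 = 126.00
  d_3 = (-0.10)·640 + (-0.05)·380 + (+1.00)·120 = 37.00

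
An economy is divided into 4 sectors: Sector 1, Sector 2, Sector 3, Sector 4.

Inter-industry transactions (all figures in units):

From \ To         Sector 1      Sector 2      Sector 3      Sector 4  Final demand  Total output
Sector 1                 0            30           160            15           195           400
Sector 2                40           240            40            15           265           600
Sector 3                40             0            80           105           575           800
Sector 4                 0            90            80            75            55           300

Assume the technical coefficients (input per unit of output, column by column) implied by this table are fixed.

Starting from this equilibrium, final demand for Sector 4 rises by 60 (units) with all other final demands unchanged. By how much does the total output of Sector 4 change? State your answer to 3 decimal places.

Technical coefficients a_ij = z_ij / X_j:
  a_11 = 0/400 = 0.00, a_21 = 40/400 = 0.10, a_31 = 40/400 = 0.10, a_41 = 0/400 = 0.00
  a_12 = 30/600 = 0.05, a_22 = 240/600 = 0.40, a_32 = 0/600 = 0.00, a_42 = 90/600 = 0.15
  a_13 = 160/800 = 0.20, a_23 = 40/800 = 0.05, a_33 = 80/800 = 0.10, a_43 = 80/800 = 0.10
  a_14 = 15/300 = 0.05, a_24 = 15/300 = 0.05, a_34 = 105/300 = 0.35, a_44 = 75/300 = 0.25
I − A =
  [   1.00    -0.05    -0.20    -0.05]
  [  -0.10     0.60    -0.05    -0.05]
  [  -0.10     0.00     0.90    -0.35]
  [   0.00    -0.15    -0.10     0.75]
Compute the cofactors C_ij = (−1)^(i+j)·(3×3 minor ij) of I−A; the adjugate is their transpose:
adj(I−A) = Cᵀ =
  [ 0.374625   0.049250   0.094000   0.072125]
  [ 0.068250   0.624500   0.058000   0.073250]
  [ 0.049500   0.057000   0.438000   0.211500]
  [ 0.020250   0.132500   0.070000   0.523250]
det(I−A) = Σ_j (I−A)_1j·C_1j = (1.00)(0.374625) + (-0.05)(0.068250) + (-0.20)(0.049500) + (-0.05)(0.020250) = 0.3603
(I − A)⁻¹ = adj(I−A) / det(I−A) ≈
  [   1.0398     0.1367     0.2609     0.2002]
  [   0.1894     1.7333     0.1610     0.2033]
  [   0.1374     0.1582     1.2157     0.5870]
  [   0.0562     0.3677     0.1943     1.4523]
Δx = (I − A)⁻¹ Δd with Δd having +60 in the Sector 4 component and 0 elsewhere.
So Δx_4 = L_44 · (+60), where L_44 = adj(I−A)_44 / det(I−A) = 0.523250 / 0.3603.
Δx_4 = 0.523250 × (+60) / 0.3603 = 31.395 / 0.3603 ≈ 87.136.

Δx_4 = 87.136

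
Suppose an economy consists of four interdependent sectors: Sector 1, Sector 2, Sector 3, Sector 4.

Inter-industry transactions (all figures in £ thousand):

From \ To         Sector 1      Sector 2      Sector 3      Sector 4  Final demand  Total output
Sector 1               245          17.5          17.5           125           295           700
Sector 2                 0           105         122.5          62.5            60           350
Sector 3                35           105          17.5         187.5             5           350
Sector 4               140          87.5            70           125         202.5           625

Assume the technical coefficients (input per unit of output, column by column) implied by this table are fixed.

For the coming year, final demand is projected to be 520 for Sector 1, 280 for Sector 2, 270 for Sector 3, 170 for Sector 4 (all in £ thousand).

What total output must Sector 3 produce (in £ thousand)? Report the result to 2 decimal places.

x_3 = 1063.25

Technical coefficients a_ij = z_ij / X_j:
  a_11 = 245/700 = 0.35, a_21 = 0/700 = 0.00, a_31 = 35/700 = 0.05, a_41 = 140/700 = 0.20
  a_12 = 17.5/350 = 0.05, a_22 = 105/350 = 0.30, a_32 = 105/350 = 0.30, a_42 = 87.5/350 = 0.25
  a_13 = 17.5/350 = 0.05, a_23 = 122.5/350 = 0.35, a_33 = 17.5/350 = 0.05, a_43 = 70/350 = 0.20
  a_14 = 125/625 = 0.20, a_24 = 62.5/625 = 0.10, a_34 = 187.5/625 = 0.30, a_44 = 125/625 = 0.20
I − A =
  [   0.65    -0.05    -0.05    -0.20]
  [   0.00     0.70    -0.35    -0.10]
  [  -0.05    -0.30     0.95    -0.30]
  [  -0.20    -0.25    -0.20     0.80]
Compute the cofactors C_ij = (−1)^(i+j)·(3×3 minor ij) of I−A; the adjugate is their transpose:
adj(I−A) = Cᵀ =
  [ 0.350000   0.110250   0.087250   0.134000]
  [ 0.055000   0.410000   0.182000   0.133250]
  [ 0.074750   0.200250   0.318750   0.163250]
  [ 0.123375   0.205750   0.158375   0.361375]
det(I−A) = Σ_j (I−A)_1j·C_1j = (0.65)(0.350000) + (-0.05)(0.055000) + (-0.05)(0.074750) + (-0.20)(0.123375) = 0.1963375
(I − A)⁻¹ = adj(I−A) / det(I−A) ≈
  [   1.7826     0.5615     0.4444     0.6825]
  [   0.2801     2.0882     0.9270     0.6787]
  [   0.3807     1.0199     1.6235     0.8315]
  [   0.6284     1.0479     0.8066     1.8406]
x = (I − A)⁻¹ d = adj(I−A)·d / det(I−A), with det(I−A) = 0.1963375:
  x_1 = (0.350000·520 + 0.110250·280 + 0.087250·270 + 0.134000·170) / 0.1963375 = 259.2075 / 0.1963375 ≈ 1320.21
  x_2 = (0.055000·520 + 0.410000·280 + 0.182000·270 + 0.133250·170) / 0.1963375 = 215.1925 / 0.1963375 ≈ 1096.03
  x_3 = (0.074750·520 + 0.200250·280 + 0.318750·270 + 0.163250·170) / 0.1963375 = 208.755 / 0.1963375 ≈ 1063.25
  x_4 = (0.123375·520 + 0.205750·280 + 0.158375·270 + 0.361375·170) / 0.1963375 = 225.96 / 0.1963375 ≈ 1150.88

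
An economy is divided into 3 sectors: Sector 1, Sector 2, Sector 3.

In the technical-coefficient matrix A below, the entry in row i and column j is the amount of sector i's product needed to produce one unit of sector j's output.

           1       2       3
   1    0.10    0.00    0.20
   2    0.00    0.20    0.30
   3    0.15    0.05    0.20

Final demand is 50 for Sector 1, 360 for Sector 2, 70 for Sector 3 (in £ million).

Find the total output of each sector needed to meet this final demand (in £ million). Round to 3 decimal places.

x_1 = 85.515, x_2 = 500.557, x_3 = 134.819

I − A =
  [   0.90     0.00    -0.20]
  [   0.00     0.80    -0.30]
  [  -0.15    -0.05     0.80]
Cofactors of I−A, C_ij = (−1)^(i+j)·(minor ij) (rows/columns in the sector order above):
  C_11 = (0.80)(0.80) − (-0.30)(-0.05) = 0.6250
  C_12 = −[(0.00)(0.80) − (-0.30)(-0.15)] = 0.0450
  C_13 = (0.00)(-0.05) − (0.80)(-0.15) = 0.1200
  C_21 = −[(0.00)(0.80) − (-0.20)(-0.05)] = 0.0100
  C_22 = (0.90)(0.80) − (-0.20)(-0.15) = 0.6900
  C_23 = −[(0.90)(-0.05) − (0.00)(-0.15)] = 0.0450
  C_31 = (0.00)(-0.30) − (-0.20)(0.80) = 0.1600
  C_32 = −[(0.90)(-0.30) − (-0.20)(0.00)] = 0.2700
  C_33 = (0.90)(0.80) − (0.00)(0.00) = 0.7200
det(I−A) = Σ_j (I−A)_1j·C_1j = (0.90)(0.6250) + (0.00)(0.0450) + (-0.20)(0.1200) = 0.5385
adj(I−A) = Cᵀ =
  [ 0.6250   0.0100   0.1600]
  [ 0.0450   0.6900   0.2700]
  [ 0.1200   0.0450   0.7200]
(I − A)⁻¹ = adj(I−A) / det(I−A) ≈
  [   1.1606     0.0186     0.2971]
  [   0.0836     1.2813     0.5014]
  [   0.2228     0.0836     1.3370]
x = (I − A)⁻¹ d = adj(I−A)·d / det(I−A), with det(I−A) = 0.5385:
  x_1 = (0.6250·50 + 0.0100·360 + 0.1600·70) / 0.5385 = 46.05 / 0.5385 ≈ 85.515
  x_2 = (0.0450·50 + 0.6900·360 + 0.2700·70) / 0.5385 = 269.55 / 0.5385 ≈ 500.557
  x_3 = (0.1200·50 + 0.0450·360 + 0.7200·70) / 0.5385 = 72.60 / 0.5385 ≈ 134.819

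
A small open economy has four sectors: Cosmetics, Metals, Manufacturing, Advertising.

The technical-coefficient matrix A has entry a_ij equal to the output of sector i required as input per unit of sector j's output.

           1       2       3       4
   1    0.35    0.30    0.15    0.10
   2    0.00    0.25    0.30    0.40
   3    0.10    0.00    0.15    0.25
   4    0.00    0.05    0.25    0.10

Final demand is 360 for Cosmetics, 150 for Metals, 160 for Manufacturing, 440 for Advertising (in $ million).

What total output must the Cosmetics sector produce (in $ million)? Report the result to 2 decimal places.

x_1 = 1132.76

I − A =
  [   0.65    -0.30    -0.15    -0.10]
  [   0.00     0.75    -0.30    -0.40]
  [  -0.10     0.00     0.85    -0.25]
  [   0.00    -0.05    -0.25     0.90]
Compute the cofactors C_ij = (−1)^(i+j)·(3×3 minor ij) of I−A; the adjugate is their transpose:
adj(I−A) = Cᵀ =
  [ 0.506125   0.216875   0.229500   0.216375]
  [ 0.037000   0.440625   0.240500   0.266750]
  [ 0.065500   0.035625   0.425750   0.141375]
  [ 0.020250   0.034375   0.131625   0.394125]
det(I−A) = Σ_j (I−A)_1j·C_1j = (0.65)(0.506125) + (-0.30)(0.037000) + (-0.15)(0.065500) + (-0.10)(0.020250) = 0.30603125
(I − A)⁻¹ = adj(I−A) / det(I−A) ≈
  [   1.6538     0.7087     0.7499     0.7070]
  [   0.1209     1.4398     0.7859     0.8716]
  [   0.2140     0.1164     1.3912     0.4620]
  [   0.0662     0.1123     0.4301     1.2879]
x = (I − A)⁻¹ d = adj(I−A)·d / det(I−A), with det(I−A) = 0.30603125:
  x_1 = (0.506125·360 + 0.216875·150 + 0.229500·160 + 0.216375·440) / 0.30603125 = 346.66125 / 0.30603125 ≈ 1132.76
  x_2 = (0.037000·360 + 0.440625·150 + 0.240500·160 + 0.266750·440) / 0.30603125 = 235.26375 / 0.30603125 ≈ 768.76
  x_3 = (0.065500·360 + 0.035625·150 + 0.425750·160 + 0.141375·440) / 0.30603125 = 159.24875 / 0.30603125 ≈ 520.37
  x_4 = (0.020250·360 + 0.034375·150 + 0.131625·160 + 0.394125·440) / 0.30603125 = 206.92125 / 0.30603125 ≈ 676.14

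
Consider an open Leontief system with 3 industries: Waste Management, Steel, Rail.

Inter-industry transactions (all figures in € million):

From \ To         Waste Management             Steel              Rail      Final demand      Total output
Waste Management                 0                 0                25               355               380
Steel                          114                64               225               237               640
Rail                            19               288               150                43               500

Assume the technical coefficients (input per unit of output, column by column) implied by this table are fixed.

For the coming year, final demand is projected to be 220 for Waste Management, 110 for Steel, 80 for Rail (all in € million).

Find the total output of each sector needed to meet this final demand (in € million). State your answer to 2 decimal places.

Technical coefficients a_ij = z_ij / X_j:
  a_WW = 0/380 = 0.00, a_SW = 114/380 = 0.30, a_RW = 19/380 = 0.05
  a_WS = 0/640 = 0.00, a_SS = 64/640 = 0.10, a_RS = 288/640 = 0.45
  a_WR = 25/500 = 0.05, a_SR = 225/500 = 0.45, a_RR = 150/500 = 0.30
I − A =
  [   1.00     0.00    -0.05]
  [  -0.30     0.90    -0.45]
  [  -0.05    -0.45     0.70]
Cofactors of I−A, C_ij = (−1)^(i+j)·(minor ij) (rows/columns in the sector order above):
  C_11 = (0.90)(0.70) − (-0.45)(-0.45) = 0.4275
  C_12 = −[(-0.30)(0.70) − (-0.45)(-0.05)] = 0.2325
  C_13 = (-0.30)(-0.45) − (0.90)(-0.05) = 0.1800
  C_21 = −[(0.00)(0.70) − (-0.05)(-0.45)] = 0.0225
  C_22 = (1.00)(0.70) − (-0.05)(-0.05) = 0.6975
  C_23 = −[(1.00)(-0.45) − (0.00)(-0.05)] = 0.4500
  C_31 = (0.00)(-0.45) − (-0.05)(0.90) = 0.0450
  C_32 = −[(1.00)(-0.45) − (-0.05)(-0.30)] = 0.4650
  C_33 = (1.00)(0.90) − (0.00)(-0.30) = 0.9000
det(I−A) = Σ_j (I−A)_1j·C_1j = (1.00)(0.4275) + (0.00)(0.2325) + (-0.05)(0.1800) = 0.4185
adj(I−A) = Cᵀ =
  [ 0.4275   0.0225   0.0450]
  [ 0.2325   0.6975   0.4650]
  [ 0.1800   0.4500   0.9000]
(I − A)⁻¹ = adj(I−A) / det(I−A) ≈
  [   1.0215     0.0538     0.1075]
  [   0.5556     1.6667     1.1111]
  [   0.4301     1.0753     2.1505]
x = (I − A)⁻¹ d = adj(I−A)·d / det(I−A), with det(I−A) = 0.4185:
  x_W = (0.4275·220 + 0.0225·110 + 0.0450·80) / 0.4185 = 100.125 / 0.4185 ≈ 239.25
  x_S = (0.2325·220 + 0.6975·110 + 0.4650·80) / 0.4185 = 165.075 / 0.4185 ≈ 394.44
  x_R = (0.1800·220 + 0.4500·110 + 0.9000·80) / 0.4185 = 161.10 / 0.4185 ≈ 384.95

x_W = 239.25, x_S = 394.44, x_R = 384.95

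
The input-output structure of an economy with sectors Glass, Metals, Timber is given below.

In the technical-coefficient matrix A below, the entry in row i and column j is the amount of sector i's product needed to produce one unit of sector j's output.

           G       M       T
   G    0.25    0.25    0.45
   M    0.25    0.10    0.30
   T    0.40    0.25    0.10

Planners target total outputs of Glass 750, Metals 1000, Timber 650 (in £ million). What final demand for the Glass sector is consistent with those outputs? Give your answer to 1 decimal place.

I − A =
  [   0.75    -0.25    -0.45]
  [  -0.25     0.90    -0.30]
  [  -0.40    -0.25     0.90]
d = (I − A) x:
  d_G = (+0.75)·750 + (-0.25)·1000 + (-0.45)·650 = 20.0
  d_M = (-0.25)·750 + (+0.90)·1000 + (-0.30)·650 = 517.5
  d_T = (-0.40)·750 + (-0.25)·1000 + (+0.90)·650 = 35.0

d_G = 20.0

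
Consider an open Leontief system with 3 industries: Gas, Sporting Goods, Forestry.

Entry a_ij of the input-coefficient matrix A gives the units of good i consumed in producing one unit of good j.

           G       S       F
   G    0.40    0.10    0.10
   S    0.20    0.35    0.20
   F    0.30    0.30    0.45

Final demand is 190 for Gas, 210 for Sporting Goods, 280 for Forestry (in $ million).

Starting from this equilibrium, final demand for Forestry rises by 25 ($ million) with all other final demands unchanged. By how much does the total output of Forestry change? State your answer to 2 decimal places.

I − A =
  [   0.60    -0.10    -0.10]
  [  -0.20     0.65    -0.20]
  [  -0.30    -0.30     0.55]
Cofactors of I−A, C_ij = (−1)^(i+j)·(minor ij) (rows/columns in the sector order above):
  C_11 = (0.65)(0.55) − (-0.20)(-0.30) = 0.2975
  C_12 = −[(-0.20)(0.55) − (-0.20)(-0.30)] = 0.1700
  C_13 = (-0.20)(-0.30) − (0.65)(-0.30) = 0.2550
  C_21 = −[(-0.10)(0.55) − (-0.10)(-0.30)] = 0.0850
  C_22 = (0.60)(0.55) − (-0.10)(-0.30) = 0.3000
  C_23 = −[(0.60)(-0.30) − (-0.10)(-0.30)] = 0.2100
  C_31 = (-0.10)(-0.20) − (-0.10)(0.65) = 0.0850
  C_32 = −[(0.60)(-0.20) − (-0.10)(-0.20)] = 0.1400
  C_33 = (0.60)(0.65) − (-0.10)(-0.20) = 0.3700
det(I−A) = Σ_j (I−A)_1j·C_1j = (0.60)(0.2975) + (-0.10)(0.1700) + (-0.10)(0.2550) = 0.1360
adj(I−A) = Cᵀ =
  [ 0.2975   0.0850   0.0850]
  [ 0.1700   0.3000   0.1400]
  [ 0.2550   0.2100   0.3700]
(I − A)⁻¹ = adj(I−A) / det(I−A) ≈
  [   2.1875     0.6250     0.6250]
  [   1.2500     2.2059     1.0294]
  [   1.8750     1.5441     2.7206]
Δx = (I − A)⁻¹ Δd with Δd having +25 in the Forestry component and 0 elsewhere.
So Δx_F = L_FF · (+25), where L_FF = adj(I−A)_FF / det(I−A) = 0.3700 / 0.1360.
Δx_F = 0.3700 × (+25) / 0.1360 = 9.25 / 0.1360 ≈ 68.01.

Δx_F = 68.01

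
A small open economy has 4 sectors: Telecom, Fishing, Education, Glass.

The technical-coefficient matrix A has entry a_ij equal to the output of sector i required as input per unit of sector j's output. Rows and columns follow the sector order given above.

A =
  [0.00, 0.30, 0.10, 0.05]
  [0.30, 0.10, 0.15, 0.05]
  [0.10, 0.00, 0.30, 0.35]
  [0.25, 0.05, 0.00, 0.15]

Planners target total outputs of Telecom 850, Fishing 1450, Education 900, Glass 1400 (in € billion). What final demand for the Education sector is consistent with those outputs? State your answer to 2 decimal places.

d_3 = 55.00

I − A =
  [   1.00    -0.30    -0.10    -0.05]
  [  -0.30     0.90    -0.15    -0.05]
  [  -0.10     0.00     0.70    -0.35]
  [  -0.25    -0.05     0.00     0.85]
d = (I − A) x:
  d_1 = (+1.00)·850 + (-0.30)·1450 + (-0.10)·900 + (-0.05)·1400 = 255.00
  d_2 = (-0.30)·850 + (+0.90)·1450 + (-0.15)·900 + (-0.05)·1400 = 845.00
  d_3 = (-0.10)·850 + (+0.00)·1450 + (+0.70)·900 + (-0.35)·1400 = 55.00
  d_4 = (-0.25)·850 + (-0.05)·1450 + (+0.00)·900 + (+0.85)·1400 = 905.00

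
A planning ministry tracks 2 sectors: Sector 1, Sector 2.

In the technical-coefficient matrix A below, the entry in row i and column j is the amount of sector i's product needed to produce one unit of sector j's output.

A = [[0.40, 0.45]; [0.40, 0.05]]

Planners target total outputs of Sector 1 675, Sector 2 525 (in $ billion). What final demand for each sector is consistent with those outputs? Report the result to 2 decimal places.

I − A =
  [   0.60    -0.45]
  [  -0.40     0.95]
d = (I − A) x:
  d_1 = (+0.60)·675 + (-0.45)·525 = 168.75
  d_2 = (-0.40)·675 + (+0.95)·525 = 228.75

d_1 = 168.75, d_2 = 228.75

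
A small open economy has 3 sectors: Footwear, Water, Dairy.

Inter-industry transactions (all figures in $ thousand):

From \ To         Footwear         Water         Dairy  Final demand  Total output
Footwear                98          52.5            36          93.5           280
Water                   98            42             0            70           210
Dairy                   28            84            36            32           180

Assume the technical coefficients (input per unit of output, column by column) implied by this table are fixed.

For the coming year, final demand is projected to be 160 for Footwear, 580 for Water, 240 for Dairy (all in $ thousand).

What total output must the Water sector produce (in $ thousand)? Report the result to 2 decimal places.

Technical coefficients a_ij = z_ij / X_j:
  a_11 = 98/280 = 0.35, a_21 = 98/280 = 0.35, a_31 = 28/280 = 0.10
  a_12 = 52.5/210 = 0.25, a_22 = 42/210 = 0.20, a_32 = 84/210 = 0.40
  a_13 = 36/180 = 0.20, a_23 = 0/180 = 0.00, a_33 = 36/180 = 0.20
I − A =
  [   0.65    -0.25    -0.20]
  [  -0.35     0.80     0.00]
  [  -0.10    -0.40     0.80]
Cofactors of I−A, C_ij = (−1)^(i+j)·(minor ij) (rows/columns in the sector order above):
  C_11 = (0.80)(0.80) − (0.00)(-0.40) = 0.6400
  C_12 = −[(-0.35)(0.80) − (0.00)(-0.10)] = 0.2800
  C_13 = (-0.35)(-0.40) − (0.80)(-0.10) = 0.2200
  C_21 = −[(-0.25)(0.80) − (-0.20)(-0.40)] = 0.2800
  C_22 = (0.65)(0.80) − (-0.20)(-0.10) = 0.5000
  C_23 = −[(0.65)(-0.40) − (-0.25)(-0.10)] = 0.2850
  C_31 = (-0.25)(0.00) − (-0.20)(0.80) = 0.1600
  C_32 = −[(0.65)(0.00) − (-0.20)(-0.35)] = 0.0700
  C_33 = (0.65)(0.80) − (-0.25)(-0.35) = 0.4325
det(I−A) = Σ_j (I−A)_1j·C_1j = (0.65)(0.6400) + (-0.25)(0.2800) + (-0.20)(0.2200) = 0.3020
adj(I−A) = Cᵀ =
  [ 0.6400   0.2800   0.1600]
  [ 0.2800   0.5000   0.0700]
  [ 0.2200   0.2850   0.4325]
(I − A)⁻¹ = adj(I−A) / det(I−A) ≈
  [   2.1192     0.9272     0.5298]
  [   0.9272     1.6556     0.2318]
  [   0.7285     0.9437     1.4321]
x = (I − A)⁻¹ d = adj(I−A)·d / det(I−A), with det(I−A) = 0.3020:
  x_1 = (0.6400·160 + 0.2800·580 + 0.1600·240) / 0.3020 = 303.20 / 0.3020 ≈ 1003.97
  x_2 = (0.2800·160 + 0.5000·580 + 0.0700·240) / 0.3020 = 351.60 / 0.3020 ≈ 1164.24
  x_3 = (0.2200·160 + 0.2850·580 + 0.4325·240) / 0.3020 = 304.30 / 0.3020 ≈ 1007.62

x_2 = 1164.24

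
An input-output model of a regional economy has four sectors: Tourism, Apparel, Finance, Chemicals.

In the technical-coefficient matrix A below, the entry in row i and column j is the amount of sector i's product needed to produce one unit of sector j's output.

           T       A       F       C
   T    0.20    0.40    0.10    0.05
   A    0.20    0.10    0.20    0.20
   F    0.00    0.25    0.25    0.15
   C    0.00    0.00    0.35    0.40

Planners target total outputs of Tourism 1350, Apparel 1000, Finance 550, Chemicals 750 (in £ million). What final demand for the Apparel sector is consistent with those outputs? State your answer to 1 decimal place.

d_A = 370.0

I − A =
  [   0.80    -0.40    -0.10    -0.05]
  [  -0.20     0.90    -0.20    -0.20]
  [   0.00    -0.25     0.75    -0.15]
  [   0.00     0.00    -0.35     0.60]
d = (I − A) x:
  d_T = (+0.80)·1350 + (-0.40)·1000 + (-0.10)·550 + (-0.05)·750 = 587.5
  d_A = (-0.20)·1350 + (+0.90)·1000 + (-0.20)·550 + (-0.20)·750 = 370.0
  d_F = (+0.00)·1350 + (-0.25)·1000 + (+0.75)·550 + (-0.15)·750 = 50.0
  d_C = (+0.00)·1350 + (+0.00)·1000 + (-0.35)·550 + (+0.60)·750 = 257.5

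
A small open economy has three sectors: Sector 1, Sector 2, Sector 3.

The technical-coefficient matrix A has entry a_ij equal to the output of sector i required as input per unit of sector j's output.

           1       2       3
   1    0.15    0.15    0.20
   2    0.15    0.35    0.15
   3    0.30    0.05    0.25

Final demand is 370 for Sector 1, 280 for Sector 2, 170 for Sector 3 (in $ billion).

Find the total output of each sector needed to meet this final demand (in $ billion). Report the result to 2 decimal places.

I − A =
  [   0.85    -0.15    -0.20]
  [  -0.15     0.65    -0.15]
  [  -0.30    -0.05     0.75]
Cofactors of I−A, C_ij = (−1)^(i+j)·(minor ij) (rows/columns in the sector order above):
  C_11 = (0.65)(0.75) − (-0.15)(-0.05) = 0.4800
  C_12 = −[(-0.15)(0.75) − (-0.15)(-0.30)] = 0.1575
  C_13 = (-0.15)(-0.05) − (0.65)(-0.30) = 0.2025
  C_21 = −[(-0.15)(0.75) − (-0.20)(-0.05)] = 0.1225
  C_22 = (0.85)(0.75) − (-0.20)(-0.30) = 0.5775
  C_23 = −[(0.85)(-0.05) − (-0.15)(-0.30)] = 0.0875
  C_31 = (-0.15)(-0.15) − (-0.20)(0.65) = 0.1525
  C_32 = −[(0.85)(-0.15) − (-0.20)(-0.15)] = 0.1575
  C_33 = (0.85)(0.65) − (-0.15)(-0.15) = 0.5300
det(I−A) = Σ_j (I−A)_1j·C_1j = (0.85)(0.4800) + (-0.15)(0.1575) + (-0.20)(0.2025) = 0.343875
adj(I−A) = Cᵀ =
  [ 0.4800   0.1225   0.1525]
  [ 0.1575   0.5775   0.1575]
  [ 0.2025   0.0875   0.5300]
(I − A)⁻¹ = adj(I−A) / det(I−A) ≈
  [   1.3959     0.3562     0.4435]
  [   0.4580     1.6794     0.4580]
  [   0.5889     0.2545     1.5413]
x = (I − A)⁻¹ d = adj(I−A)·d / det(I−A), with det(I−A) = 0.343875:
  x_1 = (0.4800·370 + 0.1225·280 + 0.1525·170) / 0.343875 = 237.825 / 0.343875 ≈ 691.60
  x_2 = (0.1575·370 + 0.5775·280 + 0.1575·170) / 0.343875 = 246.75 / 0.343875 ≈ 717.56
  x_3 = (0.2025·370 + 0.0875·280 + 0.5300·170) / 0.343875 = 189.525 / 0.343875 ≈ 551.15

x_1 = 691.60, x_2 = 717.56, x_3 = 551.15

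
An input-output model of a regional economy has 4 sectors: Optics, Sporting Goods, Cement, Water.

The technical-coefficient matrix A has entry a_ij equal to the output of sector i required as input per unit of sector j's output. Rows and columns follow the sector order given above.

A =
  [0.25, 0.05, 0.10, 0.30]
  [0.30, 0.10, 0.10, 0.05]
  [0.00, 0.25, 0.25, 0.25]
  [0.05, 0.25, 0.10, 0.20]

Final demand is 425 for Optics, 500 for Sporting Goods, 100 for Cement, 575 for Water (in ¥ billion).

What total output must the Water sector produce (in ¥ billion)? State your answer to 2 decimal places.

x_4 = 1279.32

I − A =
  [   0.75    -0.05    -0.10    -0.30]
  [  -0.30     0.90    -0.10    -0.05]
  [   0.00    -0.25     0.75    -0.25]
  [  -0.05    -0.25    -0.10     0.80]
Compute the cofactors C_ij = (−1)^(i+j)·(3×3 minor ij) of I−A; the adjugate is their transpose:
adj(I−A) = Cᵀ =
  [ 0.480625   0.118750   0.109500   0.221875]
  [ 0.175625   0.418750   0.095500   0.121875]
  [ 0.090625   0.193750   0.482500   0.196875]
  [ 0.096250   0.162500   0.097000   0.468750]
det(I−A) = Σ_j (I−A)_1j·C_1j = (0.75)(0.480625) + (-0.05)(0.175625) + (-0.10)(0.090625) + (-0.30)(0.096250) = 0.31375
(I − A)⁻¹ = adj(I−A) / det(I−A) ≈
  [   1.5319     0.3785     0.3490     0.7072]
  [   0.5598     1.3347     0.3044     0.3884]
  [   0.2888     0.6175     1.5378     0.6275]
  [   0.3068     0.5179     0.3092     1.4940]
x = (I − A)⁻¹ d = adj(I−A)·d / det(I−A), with det(I−A) = 0.31375:
  x_1 = (0.480625·425 + 0.118750·500 + 0.109500·100 + 0.221875·575) / 0.31375 = 402.16875 / 0.31375 ≈ 1281.81
  x_2 = (0.175625·425 + 0.418750·500 + 0.095500·100 + 0.121875·575) / 0.31375 = 363.64375 / 0.31375 ≈ 1159.02
  x_3 = (0.090625·425 + 0.193750·500 + 0.482500·100 + 0.196875·575) / 0.31375 = 296.84375 / 0.31375 ≈ 946.12
  x_4 = (0.096250·425 + 0.162500·500 + 0.097000·100 + 0.468750·575) / 0.31375 = 401.3875 / 0.31375 ≈ 1279.32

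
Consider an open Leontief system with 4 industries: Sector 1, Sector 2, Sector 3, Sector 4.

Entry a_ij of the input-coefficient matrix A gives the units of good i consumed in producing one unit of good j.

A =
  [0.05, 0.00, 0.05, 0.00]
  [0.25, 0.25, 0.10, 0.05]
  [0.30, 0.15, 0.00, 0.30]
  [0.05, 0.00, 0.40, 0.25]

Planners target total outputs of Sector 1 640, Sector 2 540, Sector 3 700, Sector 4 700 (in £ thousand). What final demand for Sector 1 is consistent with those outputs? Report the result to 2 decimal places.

I − A =
  [   0.95     0.00    -0.05     0.00]
  [  -0.25     0.75    -0.10    -0.05]
  [  -0.30    -0.15     1.00    -0.30]
  [  -0.05     0.00    -0.40     0.75]
d = (I − A) x:
  d_1 = (+0.95)·640 + (+0.00)·540 + (-0.05)·700 + (+0.00)·700 = 573.00
  d_2 = (-0.25)·640 + (+0.75)·540 + (-0.10)·700 + (-0.05)·700 = 140.00
  d_3 = (-0.30)·640 + (-0.15)·540 + (+1.00)·700 + (-0.30)·700 = 217.00
  d_4 = (-0.05)·640 + (+0.00)·540 + (-0.40)·700 + (+0.75)·700 = 213.00

d_1 = 573.00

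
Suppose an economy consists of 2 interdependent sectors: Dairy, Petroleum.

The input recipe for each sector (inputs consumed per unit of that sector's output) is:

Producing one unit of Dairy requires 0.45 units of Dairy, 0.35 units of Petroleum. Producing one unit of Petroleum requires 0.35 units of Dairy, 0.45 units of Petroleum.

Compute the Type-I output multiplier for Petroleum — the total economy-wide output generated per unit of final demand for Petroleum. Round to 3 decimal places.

m_2 = 5.000

I − A =
  [   0.55    -0.35]
  [  -0.35     0.55]
det(I−A) = (0.55)(0.55) − (-0.35)(-0.35) = 0.1800
adj(I−A) = [[0.55, 0.35], [0.35, 0.55]]
(I − A)⁻¹ = adj(I−A) / det(I−A) ≈
  [   3.0556     1.9444]
  [   1.9444     3.0556]
The output multiplier for sector j is the column-j sum of the Leontief inverse (I − A)⁻¹ = adj(I−A) / det(I−A).
Column 2 of adj(I−A): (0.35, 0.55); det(I−A) = 0.1800.
m_2 = (0.35 + 0.55) / 0.1800 = 0.90 / 0.1800 = 5.000.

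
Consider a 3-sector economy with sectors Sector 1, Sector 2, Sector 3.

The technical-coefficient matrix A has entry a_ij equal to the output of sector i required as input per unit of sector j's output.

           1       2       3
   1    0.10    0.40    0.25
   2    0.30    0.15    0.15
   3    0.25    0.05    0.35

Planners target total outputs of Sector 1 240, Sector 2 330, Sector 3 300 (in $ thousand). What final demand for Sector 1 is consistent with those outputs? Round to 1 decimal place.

d_1 = 9.0

I − A =
  [   0.90    -0.40    -0.25]
  [  -0.30     0.85    -0.15]
  [  -0.25    -0.05     0.65]
d = (I − A) x:
  d_1 = (+0.90)·240 + (-0.40)·330 + (-0.25)·300 = 9.0
  d_2 = (-0.30)·240 + (+0.85)·330 + (-0.15)·300 = 163.5
  d_3 = (-0.25)·240 + (-0.05)·330 + (+0.65)·300 = 118.5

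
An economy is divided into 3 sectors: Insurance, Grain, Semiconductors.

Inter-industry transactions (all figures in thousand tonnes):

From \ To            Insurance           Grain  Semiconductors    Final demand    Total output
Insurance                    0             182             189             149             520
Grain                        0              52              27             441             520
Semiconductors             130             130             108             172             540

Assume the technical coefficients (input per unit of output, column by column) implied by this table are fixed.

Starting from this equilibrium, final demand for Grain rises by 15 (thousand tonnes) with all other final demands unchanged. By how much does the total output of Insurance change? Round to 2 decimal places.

Δx_I = 8.83

Technical coefficients a_ij = z_ij / X_j:
  a_II = 0/520 = 0.00, a_GI = 0/520 = 0.00, a_SI = 130/520 = 0.25
  a_IG = 182/520 = 0.35, a_GG = 52/520 = 0.10, a_SG = 130/520 = 0.25
  a_IS = 189/540 = 0.35, a_GS = 27/540 = 0.05, a_SS = 108/540 = 0.20
I − A =
  [   1.00    -0.35    -0.35]
  [   0.00     0.90    -0.05]
  [  -0.25    -0.25     0.80]
Cofactors of I−A, C_ij = (−1)^(i+j)·(minor ij) (rows/columns in the sector order above):
  C_11 = (0.90)(0.80) − (-0.05)(-0.25) = 0.7075
  C_12 = −[(0.00)(0.80) − (-0.05)(-0.25)] = 0.0125
  C_13 = (0.00)(-0.25) − (0.90)(-0.25) = 0.2250
  C_21 = −[(-0.35)(0.80) − (-0.35)(-0.25)] = 0.3675
  C_22 = (1.00)(0.80) − (-0.35)(-0.25) = 0.7125
  C_23 = −[(1.00)(-0.25) − (-0.35)(-0.25)] = 0.3375
  C_31 = (-0.35)(-0.05) − (-0.35)(0.90) = 0.3325
  C_32 = −[(1.00)(-0.05) − (-0.35)(0.00)] = 0.0500
  C_33 = (1.00)(0.90) − (-0.35)(0.00) = 0.9000
det(I−A) = Σ_j (I−A)_1j·C_1j = (1.00)(0.7075) + (-0.35)(0.0125) + (-0.35)(0.2250) = 0.624375
adj(I−A) = Cᵀ =
  [ 0.7075   0.3675   0.3325]
  [ 0.0125   0.7125   0.0500]
  [ 0.2250   0.3375   0.9000]
(I − A)⁻¹ = adj(I−A) / det(I−A) ≈
  [   1.1331     0.5886     0.5325]
  [   0.0200     1.1411     0.0801]
  [   0.3604     0.5405     1.4414]
Δx = (I − A)⁻¹ Δd with Δd having +15 in the Grain component and 0 elsewhere.
So Δx_I = L_IG · (+15), where L_IG = adj(I−A)_IG / det(I−A) = 0.3675 / 0.624375.
Δx_I = 0.3675 × (+15) / 0.624375 = 5.5125 / 0.624375 ≈ 8.83.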